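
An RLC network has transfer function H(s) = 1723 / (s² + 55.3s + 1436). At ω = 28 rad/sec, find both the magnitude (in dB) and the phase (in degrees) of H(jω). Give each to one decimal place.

|H| = 0.2 dB, ∠H = -67.2 deg

|(j28)² + 55.3(j28) + 1436| = |652 + j1548.4| = 1680
|H(j28)| = 1723 / 1680 = 1.0256
20 log₁₀(1.0256) = 0.22 dB
∠[(j28)² + 55.3(j28) + 1436] = ∠[652 + j1548.4] = 67.17°
∠H(j28) = −67.17° = -67.17°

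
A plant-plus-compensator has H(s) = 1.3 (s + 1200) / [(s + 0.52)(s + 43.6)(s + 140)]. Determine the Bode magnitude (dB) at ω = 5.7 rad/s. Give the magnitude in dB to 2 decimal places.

-27.08 dB

|j5.7 + 1200| = √(5.7² + 1200²) = 1200
|j5.7 + 0.52| = √(5.7² + 0.52²) = 5.724
|j5.7 + 43.6| = √(5.7² + 43.6²) = 43.97
|j5.7 + 140| = √(5.7² + 140²) = 140.1
|H(j5.7)| = 1.3 × 1200 / (5.724 × 43.97 × 140.1) = 0.044239
20 log₁₀(0.044239) = -27.084 dB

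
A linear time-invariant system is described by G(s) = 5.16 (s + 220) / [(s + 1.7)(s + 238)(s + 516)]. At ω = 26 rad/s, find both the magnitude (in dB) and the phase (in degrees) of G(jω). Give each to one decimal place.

|G| = -69.0 dB, ∠G = -88.6°

|j26 + 220| = √(26² + 220²) = 221.5
|j26 + 1.7| = √(26² + 1.7²) = 26.06
|j26 + 238| = √(26² + 238²) = 239.4
|j26 + 516| = √(26² + 516²) = 516.7
|G(j26)| = 5.16 × 221.5 / (26.06 × 239.4 × 516.7) = 0.00035468
20 log₁₀(0.00035468) = -69.00 dB
∠(j26 + 220) = arctan(26/220) = 6.74°
∠(j26 + 1.7) = arctan(26/1.7) = 86.26°
∠(j26 + 238) = arctan(26/238) = 6.23°
∠(j26 + 516) = arctan(26/516) = 2.88°
∠G(j26) = 6.74° − (86.26° + 6.23° + 2.88°) = -88.64°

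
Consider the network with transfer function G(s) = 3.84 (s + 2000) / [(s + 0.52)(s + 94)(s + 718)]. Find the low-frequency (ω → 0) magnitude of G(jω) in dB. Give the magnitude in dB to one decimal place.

-13.2 dB

G(0) = 3.84 × 2000 / (0.52 × 94 × 718) = 0.21883
20 log₁₀(0.21883) = -13.20 dB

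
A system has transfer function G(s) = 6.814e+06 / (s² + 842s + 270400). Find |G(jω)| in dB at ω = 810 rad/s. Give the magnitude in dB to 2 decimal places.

18.79 dB

|(j810)² + 842(j810) + 270400| = |-3.857e+05 + j6.8202e+05| = 7.835e+05
|G(j810)| = 6.814e+06 / 7.835e+05 = 8.6966
20 log₁₀(8.6966) = 18.787 dB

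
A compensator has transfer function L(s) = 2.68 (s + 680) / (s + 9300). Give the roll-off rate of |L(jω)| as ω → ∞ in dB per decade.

With 1 zero and 1 pole, the high-frequency asymptotic slope is 20 × (1 − 1) = 0 dB/decade.

0 dB/decade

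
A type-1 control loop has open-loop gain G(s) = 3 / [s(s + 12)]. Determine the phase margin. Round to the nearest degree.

Gain crossover: |G(jω)| = 1 at ω ≈ 0.25 rad/s.
∠G(j0.25) = −90° − arctan(0.25/12) ≈ -91.19°
PM = 180° + (-91.19°) = 88.81°

89°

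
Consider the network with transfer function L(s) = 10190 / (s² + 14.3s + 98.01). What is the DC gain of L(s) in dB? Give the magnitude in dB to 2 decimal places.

40.34 dB

L(0) = 10190 / 98.01 = 103.97
20 log₁₀(103.97) = 40.338 dB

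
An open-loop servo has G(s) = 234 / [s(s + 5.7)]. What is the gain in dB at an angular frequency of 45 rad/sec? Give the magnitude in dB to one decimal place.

|j45 + 5.7| = √(45² + 5.7²) = 45.36
|j45| = 45
|G(j45)| = 234 / (45.36 × 45) = 0.11464
20 log₁₀(0.11464) = -18.81 dB

-18.8 dB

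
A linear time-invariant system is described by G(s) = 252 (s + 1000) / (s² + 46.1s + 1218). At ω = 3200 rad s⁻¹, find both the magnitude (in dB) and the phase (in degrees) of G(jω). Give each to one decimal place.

|G| = -21.7 dB, ∠G = -106.5°

|j3200 + 1000| = √(3200² + 1000²) = 3353
|(j3200)² + 46.1(j3200) + 1218| = |-1.0239e+07 + j1.4752e+05| = 1.024e+07
|G(j3200)| = 252 × 3353 / 1.024e+07 = 0.082507
20 log₁₀(0.082507) = -21.67 dB
∠(j3200 + 1000) = arctan(3200/1000) = 72.65°
∠[(j3200)² + 46.1(j3200) + 1218] = ∠[-1.0239e+07 + j1.4752e+05] = 179.17°
∠G(j3200) = 72.65° − 179.17° = -106.53°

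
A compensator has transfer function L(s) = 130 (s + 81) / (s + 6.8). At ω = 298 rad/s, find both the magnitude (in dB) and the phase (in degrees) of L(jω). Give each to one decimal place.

|L| = 42.6 dB, ∠L = -13.9°

|j298 + 81| = √(298² + 81²) = 308.8
|j298 + 6.8| = √(298² + 6.8²) = 298.1
|L(j298)| = 130 × 308.8 / 298.1 = 134.68
20 log₁₀(134.68) = 42.59 dB
∠(j298 + 81) = arctan(298/81) = 74.79°
∠(j298 + 6.8) = arctan(298/6.8) = 88.69°
∠L(j298) = 74.79° − 88.69° = -13.90°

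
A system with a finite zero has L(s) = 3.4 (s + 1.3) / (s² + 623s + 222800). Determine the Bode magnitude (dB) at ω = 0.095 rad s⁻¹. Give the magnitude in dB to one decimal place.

|j0.095 + 1.3| = √(0.095² + 1.3²) = 1.303
|(j0.095)² + 623(j0.095) + 222800| = |2.228e+05 + j59.185| = 2.228e+05
|L(j0.095)| = 3.4 × 1.303 / 2.228e+05 = 1.9891e-05
20 log₁₀(1.9891e-05) = -94.03 dB

-94.0 dB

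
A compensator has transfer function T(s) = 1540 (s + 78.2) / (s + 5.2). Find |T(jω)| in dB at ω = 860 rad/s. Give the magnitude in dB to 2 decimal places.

63.79 dB

|j860 + 78.2| = √(860² + 78.2²) = 863.5
|j860 + 5.2| = √(860² + 5.2²) = 860
|T(j860)| = 1540 × 863.5 / 860 = 1546.3
20 log₁₀(1546.3) = 63.786 dB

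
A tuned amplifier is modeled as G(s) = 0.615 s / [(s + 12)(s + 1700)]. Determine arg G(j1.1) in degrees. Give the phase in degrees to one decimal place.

84.7°

∠(j1.1) = 90.00°
∠(j1.1 + 12) = arctan(1.1/12) = 5.24°
∠(j1.1 + 1700) = arctan(1.1/1700) = 0.04°
∠G(j1.1) = 90.00° − (5.24° + 0.04°) = 84.73°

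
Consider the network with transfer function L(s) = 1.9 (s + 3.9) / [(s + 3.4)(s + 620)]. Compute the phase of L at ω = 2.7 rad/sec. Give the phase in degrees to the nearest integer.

∠(j2.7 + 3.9) = arctan(2.7/3.9) = 34.70°
∠(j2.7 + 3.4) = arctan(2.7/3.4) = 38.45°
∠(j2.7 + 620) = arctan(2.7/620) = 0.25°
∠L(j2.7) = 34.70° − (38.45° + 0.25°) = -4.01°

-4°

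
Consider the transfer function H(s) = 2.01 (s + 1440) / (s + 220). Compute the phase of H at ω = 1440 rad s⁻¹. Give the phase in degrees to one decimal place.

-36.3°

∠(j1440 + 1440) = arctan(1440/1440) = 45.00°
∠(j1440 + 220) = arctan(1440/220) = 81.31°
∠H(j1440) = 45.00° − 81.31° = -36.31°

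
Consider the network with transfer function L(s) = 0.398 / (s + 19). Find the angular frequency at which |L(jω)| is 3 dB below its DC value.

For a single-pole low-pass, the −3 dB point is at the pole: ω = 19 rad/sec.

19 rad/sec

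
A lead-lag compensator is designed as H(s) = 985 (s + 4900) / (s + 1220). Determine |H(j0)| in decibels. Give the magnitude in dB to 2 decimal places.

71.95 dB

H(0) = 985 × 4900 / 1220 = 3956.1
20 log₁₀(3956.1) = 71.945 dB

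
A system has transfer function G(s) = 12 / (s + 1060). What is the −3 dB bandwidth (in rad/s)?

For a single-pole low-pass, the −3 dB point is at the pole: ω = 1060 rad/s.

1060 rad/s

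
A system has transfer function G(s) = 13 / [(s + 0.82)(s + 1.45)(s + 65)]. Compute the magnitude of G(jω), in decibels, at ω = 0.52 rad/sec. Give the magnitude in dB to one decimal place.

-17.5 dB

|j0.52 + 0.82| = √(0.52² + 0.82²) = 0.971
|j0.52 + 1.45| = √(0.52² + 1.45²) = 1.54
|j0.52 + 65| = √(0.52² + 65²) = 65
|G(j0.52)| = 13 / (0.971 × 1.54 × 65) = 0.13371
20 log₁₀(0.13371) = -17.48 dB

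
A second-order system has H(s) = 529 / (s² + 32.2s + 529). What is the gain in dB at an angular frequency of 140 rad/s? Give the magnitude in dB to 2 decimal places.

-31.37 dB

|(j140)² + 32.2(j140) + 529| = |-19071 + j4508| = 1.96e+04
|H(j140)| = 529 / 1.96e+04 = 0.026995
20 log₁₀(0.026995) = -31.374 dB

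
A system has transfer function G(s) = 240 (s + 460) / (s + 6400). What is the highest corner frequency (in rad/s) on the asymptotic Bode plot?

Break frequencies occur at each pole and zero magnitude: 460 rad/s, 6400 rad/s.
The highest is 6400 rad/s.

6400 rad/s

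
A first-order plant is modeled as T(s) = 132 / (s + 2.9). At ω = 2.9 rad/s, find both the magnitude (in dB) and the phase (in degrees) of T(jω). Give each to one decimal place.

|j2.9 + 2.9| = √(2.9² + 2.9²) = 4.101
|T(j2.9)| = 132 / 4.101 = 32.186
20 log₁₀(32.186) = 30.15 dB
∠(j2.9 + 2.9) = arctan(2.9/2.9) = 45.00°
∠T(j2.9) = −45.00° = -45.00°

|T| = 30.2 dB, ∠T = -45.0 deg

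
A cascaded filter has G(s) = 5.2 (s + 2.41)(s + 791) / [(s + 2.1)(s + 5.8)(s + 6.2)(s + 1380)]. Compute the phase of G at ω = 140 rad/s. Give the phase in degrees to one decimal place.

∠(j140 + 2.41) = arctan(140/2.41) = 89.01°
∠(j140 + 791) = arctan(140/791) = 10.04°
∠(j140 + 2.1) = arctan(140/2.1) = 89.14°
∠(j140 + 5.8) = arctan(140/5.8) = 87.63°
∠(j140 + 6.2) = arctan(140/6.2) = 87.46°
∠(j140 + 1380) = arctan(140/1380) = 5.79°
∠G(j140) = 89.01° + 10.04° − (89.14° + 87.63° + 87.46° + 5.79°) = -170.97°

-171.0°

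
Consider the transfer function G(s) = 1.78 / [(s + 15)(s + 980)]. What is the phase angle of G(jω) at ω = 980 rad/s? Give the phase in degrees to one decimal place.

-134.1°

∠(j980 + 15) = arctan(980/15) = 89.12°
∠(j980 + 980) = arctan(980/980) = 45.00°
∠G(j980) = − (89.12° + 45.00°) = -134.12°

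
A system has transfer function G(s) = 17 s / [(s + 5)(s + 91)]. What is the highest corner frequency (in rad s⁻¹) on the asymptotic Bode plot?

Break frequencies occur at each pole and zero magnitude: 5 rad s⁻¹, 91 rad s⁻¹.
The highest is 91 rad s⁻¹.

91 rad s⁻¹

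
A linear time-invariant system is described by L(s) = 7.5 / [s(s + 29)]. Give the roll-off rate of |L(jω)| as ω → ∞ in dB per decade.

With 0 zeros and 2 poles, the high-frequency asymptotic slope is 20 × (0 − 2) = -40 dB/decade.

-40 dB/decade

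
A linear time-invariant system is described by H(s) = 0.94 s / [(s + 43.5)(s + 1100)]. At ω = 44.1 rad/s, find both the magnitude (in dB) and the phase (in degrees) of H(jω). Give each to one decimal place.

|H| = -64.3 dB, ∠H = 42.3 deg

|j44.1| = 44.1
|j44.1 + 43.5| = √(44.1² + 43.5²) = 61.94
|j44.1 + 1100| = √(44.1² + 1100²) = 1101
|H(j44.1)| = 0.94 × 44.1 / (61.94 × 1101) = 0.00060789
20 log₁₀(0.00060789) = -64.32 dB
∠(j44.1) = 90.00°
∠(j44.1 + 43.5) = arctan(44.1/43.5) = 45.39°
∠(j44.1 + 1100) = arctan(44.1/1100) = 2.30°
∠H(j44.1) = 90.00° − (45.39° + 2.30°) = 42.31°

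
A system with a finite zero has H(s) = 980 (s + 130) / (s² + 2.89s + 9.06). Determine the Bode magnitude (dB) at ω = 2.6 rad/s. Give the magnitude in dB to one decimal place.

|j2.6 + 130| = √(2.6² + 130²) = 130
|(j2.6)² + 2.89(j2.6) + 9.06| = |2.3 + j7.514| = 7.858
|H(j2.6)| = 980 × 130 / 7.858 = 16216
20 log₁₀(16216) = 84.20 dB

84.2 dB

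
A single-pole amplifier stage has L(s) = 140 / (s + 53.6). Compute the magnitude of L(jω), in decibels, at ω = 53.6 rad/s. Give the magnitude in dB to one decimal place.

5.3 dB

|j53.6 + 53.6| = √(53.6² + 53.6²) = 75.8
|L(j53.6)| = 140 / 75.8 = 1.8469
20 log₁₀(1.8469) = 5.33 dB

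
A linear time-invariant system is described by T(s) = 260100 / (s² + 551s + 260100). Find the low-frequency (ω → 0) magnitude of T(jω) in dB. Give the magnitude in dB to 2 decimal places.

T(0) = 260100 / 260100 = 1
20 log₁₀(1) = 0.000 dB

0.00 dB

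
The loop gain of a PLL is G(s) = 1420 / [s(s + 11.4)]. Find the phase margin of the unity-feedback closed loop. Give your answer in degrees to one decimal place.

Gain crossover: |G(jω)| = 1 at ω ≈ 36.8 rad/s.
∠G(j36.8) = −90° − arctan(36.8/11.4) ≈ -162.80°
PM = 180° + (-162.80°) = 17.20°

17.2°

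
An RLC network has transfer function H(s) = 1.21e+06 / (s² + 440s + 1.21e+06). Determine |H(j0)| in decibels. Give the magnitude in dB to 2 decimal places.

H(0) = 1.21e+06 / 1.21e+06 = 1
20 log₁₀(1) = 0.000 dB

0.00 dB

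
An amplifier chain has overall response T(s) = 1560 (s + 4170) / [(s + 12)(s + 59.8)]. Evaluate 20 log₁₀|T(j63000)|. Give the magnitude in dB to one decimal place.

-32.1 dB

|j63000 + 4170| = √(63000² + 4170²) = 6.314e+04
|j63000 + 12| = √(63000² + 12²) = 6.3e+04
|j63000 + 59.8| = √(63000² + 59.8²) = 6.3e+04
|T(j63000)| = 1560 × 6.314e+04 / (6.3e+04 × 6.3e+04) = 0.024816
20 log₁₀(0.024816) = -32.11 dB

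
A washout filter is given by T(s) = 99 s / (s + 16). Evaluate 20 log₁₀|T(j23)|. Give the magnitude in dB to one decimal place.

38.2 dB

|j23| = 23
|j23 + 16| = √(23² + 16²) = 28.02
|T(j23)| = 99 × 23 / 28.02 = 81.27
20 log₁₀(81.27) = 38.20 dB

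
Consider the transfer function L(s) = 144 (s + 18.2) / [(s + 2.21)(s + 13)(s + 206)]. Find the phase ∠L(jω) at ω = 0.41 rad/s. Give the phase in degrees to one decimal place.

-11.1°

∠(j0.41 + 18.2) = arctan(0.41/18.2) = 1.29°
∠(j0.41 + 2.21) = arctan(0.41/2.21) = 10.51°
∠(j0.41 + 13) = arctan(0.41/13) = 1.81°
∠(j0.41 + 206) = arctan(0.41/206) = 0.11°
∠L(j0.41) = 1.29° − (10.51° + 1.81° + 0.11°) = -11.14°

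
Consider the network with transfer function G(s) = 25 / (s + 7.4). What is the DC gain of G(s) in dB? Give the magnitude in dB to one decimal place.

G(0) = 25 / 7.4 = 3.3784
20 log₁₀(3.3784) = 10.57 dB

10.6 dB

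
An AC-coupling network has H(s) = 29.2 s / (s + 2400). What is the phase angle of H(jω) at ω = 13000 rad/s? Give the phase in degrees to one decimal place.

10.5°

∠(j13000) = 90.00°
∠(j13000 + 2400) = arctan(13000/2400) = 79.54°
∠H(j13000) = 90.00° − 79.54° = 10.46°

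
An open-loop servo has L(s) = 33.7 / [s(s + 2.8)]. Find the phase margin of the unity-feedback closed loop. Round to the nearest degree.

27 deg

Gain crossover: |L(jω)| = 1 at ω ≈ 5.48 rad/s.
∠L(j5.48) = −90° − arctan(5.48/2.8) ≈ -152.93°
PM = 180° + (-152.93°) = 27.07°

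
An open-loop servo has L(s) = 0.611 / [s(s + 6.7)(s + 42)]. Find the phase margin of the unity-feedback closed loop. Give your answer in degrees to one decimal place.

90.0°

Gain crossover: |L(jω)| = 1 at ω ≈ 0.00217 rad/sec.
∠L(j0.00217) = −90° − arctan(0.00217/6.7) − arctan(0.00217/42) ≈ -90.02°
PM = 180° + (-90.02°) = 89.98°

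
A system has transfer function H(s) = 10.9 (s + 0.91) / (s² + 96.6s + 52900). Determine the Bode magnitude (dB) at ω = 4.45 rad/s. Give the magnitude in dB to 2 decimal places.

|j4.45 + 0.91| = √(4.45² + 0.91²) = 4.542
|(j4.45)² + 96.6(j4.45) + 52900| = |52880 + j429.87| = 5.288e+04
|H(j4.45)| = 10.9 × 4.542 / 5.288e+04 = 0.00093621
20 log₁₀(0.00093621) = -60.572 dB

-60.57 dB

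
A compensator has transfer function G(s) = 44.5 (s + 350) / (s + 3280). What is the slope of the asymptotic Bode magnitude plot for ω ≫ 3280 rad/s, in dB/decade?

0 dB/decade

With 1 zero and 1 pole, the high-frequency asymptotic slope is 20 × (1 − 1) = 0 dB/decade.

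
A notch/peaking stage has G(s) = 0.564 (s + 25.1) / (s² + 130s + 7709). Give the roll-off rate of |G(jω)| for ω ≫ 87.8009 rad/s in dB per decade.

-20 dB/decade

With 1 zero and 2 poles, the high-frequency asymptotic slope is 20 × (1 − 2) = -20 dB/decade.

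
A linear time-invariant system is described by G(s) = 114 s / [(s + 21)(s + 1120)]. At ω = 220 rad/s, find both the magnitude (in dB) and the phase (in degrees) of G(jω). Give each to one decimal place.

|G| = -20.1 dB, ∠G = -5.7 deg

|j220| = 220
|j220 + 21| = √(220² + 21²) = 221
|j220 + 1120| = √(220² + 1120²) = 1141
|G(j220)| = 114 × 220 / (221 × 1141) = 0.099425
20 log₁₀(0.099425) = -20.05 dB
∠(j220) = 90.00°
∠(j220 + 21) = arctan(220/21) = 84.55°
∠(j220 + 1120) = arctan(220/1120) = 11.11°
∠G(j220) = 90.00° − (84.55° + 11.11°) = -5.66°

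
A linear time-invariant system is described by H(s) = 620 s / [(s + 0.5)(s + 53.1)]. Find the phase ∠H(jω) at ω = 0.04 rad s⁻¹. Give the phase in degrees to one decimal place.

85.4°

∠(j0.04) = 90.00°
∠(j0.04 + 0.5) = arctan(0.04/0.5) = 4.57°
∠(j0.04 + 53.1) = arctan(0.04/53.1) = 0.04°
∠H(j0.04) = 90.00° − (4.57° + 0.04°) = 85.38°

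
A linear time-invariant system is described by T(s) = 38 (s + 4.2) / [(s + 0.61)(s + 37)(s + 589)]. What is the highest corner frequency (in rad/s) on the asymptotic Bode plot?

589 rad/s

Break frequencies occur at each pole and zero magnitude: 0.61 rad/s, 4.2 rad/s, 37 rad/s, 589 rad/s.
The highest is 589 rad/s.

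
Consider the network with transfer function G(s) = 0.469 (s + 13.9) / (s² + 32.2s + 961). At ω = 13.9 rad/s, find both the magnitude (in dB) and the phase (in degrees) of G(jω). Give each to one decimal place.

|G| = -39.7 dB, ∠G = 14.8°

|j13.9 + 13.9| = √(13.9² + 13.9²) = 19.66
|(j13.9)² + 32.2(j13.9) + 961| = |767.79 + j447.58| = 888.7
|G(j13.9)| = 0.469 × 19.66 / 888.7 = 0.010374
20 log₁₀(0.010374) = -39.68 dB
∠(j13.9 + 13.9) = arctan(13.9/13.9) = 45.00°
∠[(j13.9)² + 32.2(j13.9) + 961] = ∠[767.79 + j447.58] = 30.24°
∠G(j13.9) = 45.00° − 30.24° = 14.76°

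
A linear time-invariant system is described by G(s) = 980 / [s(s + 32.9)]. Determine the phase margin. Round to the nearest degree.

Gain crossover: |G(jω)| = 1 at ω ≈ 24 rad/s.
∠G(j24) = −90° − arctan(24/32.9) ≈ -126.16°
PM = 180° + (-126.16°) = 53.84°

54 deg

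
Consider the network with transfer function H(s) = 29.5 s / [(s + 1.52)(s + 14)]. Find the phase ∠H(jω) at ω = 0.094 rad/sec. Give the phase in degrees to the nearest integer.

86°

∠(j0.094) = 90.00°
∠(j0.094 + 1.52) = arctan(0.094/1.52) = 3.54°
∠(j0.094 + 14) = arctan(0.094/14) = 0.38°
∠H(j0.094) = 90.00° − (3.54° + 0.38°) = 86.08°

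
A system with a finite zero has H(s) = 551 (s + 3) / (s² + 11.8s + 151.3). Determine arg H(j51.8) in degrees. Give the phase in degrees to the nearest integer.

∠(j51.8 + 3) = arctan(51.8/3) = 86.69°
∠[(j51.8)² + 11.8(j51.8) + 151.3] = ∠[-2531.9 + j611.24] = 166.43°
∠H(j51.8) = 86.69° − 166.43° = -79.74°

-80 deg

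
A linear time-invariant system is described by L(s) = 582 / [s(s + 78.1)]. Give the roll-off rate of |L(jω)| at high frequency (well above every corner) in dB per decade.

-40 dB/decade

With 0 zeros and 2 poles, the high-frequency asymptotic slope is 20 × (0 − 2) = -40 dB/decade.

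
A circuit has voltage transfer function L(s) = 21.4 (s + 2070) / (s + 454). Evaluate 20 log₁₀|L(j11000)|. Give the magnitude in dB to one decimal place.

|j11000 + 2070| = √(11000² + 2070²) = 1.119e+04
|j11000 + 454| = √(11000² + 454²) = 1.101e+04
|L(j11000)| = 21.4 × 1.119e+04 / 1.101e+04 = 21.757
20 log₁₀(21.757) = 26.75 dB

26.8 dB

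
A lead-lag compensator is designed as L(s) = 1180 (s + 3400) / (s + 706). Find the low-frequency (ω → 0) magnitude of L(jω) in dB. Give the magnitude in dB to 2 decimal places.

L(0) = 1180 × 3400 / 706 = 5682.7
20 log₁₀(5682.7) = 75.091 dB

75.09 dB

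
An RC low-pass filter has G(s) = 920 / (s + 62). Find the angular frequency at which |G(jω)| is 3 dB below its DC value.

62 rad/s

For a single-pole low-pass, the −3 dB point is at the pole: ω = 62 rad/s.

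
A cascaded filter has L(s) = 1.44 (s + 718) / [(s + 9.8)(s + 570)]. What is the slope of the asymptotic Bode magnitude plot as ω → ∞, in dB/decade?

-20 dB/decade

With 1 zero and 2 poles, the high-frequency asymptotic slope is 20 × (1 − 2) = -20 dB/decade.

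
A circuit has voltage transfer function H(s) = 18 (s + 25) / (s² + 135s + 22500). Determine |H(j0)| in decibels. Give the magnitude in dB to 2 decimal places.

-33.98 dB

H(0) = 18 × 25 / 22500 = 0.02
20 log₁₀(0.02) = -33.979 dB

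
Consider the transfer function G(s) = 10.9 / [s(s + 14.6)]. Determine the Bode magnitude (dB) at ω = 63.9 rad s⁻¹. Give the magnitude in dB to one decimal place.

|j63.9 + 14.6| = √(63.9² + 14.6²) = 65.55
|j63.9| = 63.9
|G(j63.9)| = 10.9 / (65.55 × 63.9) = 0.0026024
20 log₁₀(0.0026024) = -51.69 dB

-51.7 dB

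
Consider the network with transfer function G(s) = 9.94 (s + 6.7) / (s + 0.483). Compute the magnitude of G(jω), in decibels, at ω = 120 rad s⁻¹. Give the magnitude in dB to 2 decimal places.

19.96 dB

|j120 + 6.7| = √(120² + 6.7²) = 120.2
|j120 + 0.483| = √(120² + 0.483²) = 120
|G(j120)| = 9.94 × 120.2 / 120 = 9.9554
20 log₁₀(9.9554) = 19.961 dB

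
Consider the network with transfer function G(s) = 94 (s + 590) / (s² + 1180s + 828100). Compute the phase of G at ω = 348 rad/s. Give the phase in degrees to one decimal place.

0.4°

∠(j348 + 590) = arctan(348/590) = 30.53°
∠[(j348)² + 1180(j348) + 828100] = ∠[7.07e+05 + j4.1064e+05] = 30.15°
∠G(j348) = 30.53° − 30.15° = 0.38°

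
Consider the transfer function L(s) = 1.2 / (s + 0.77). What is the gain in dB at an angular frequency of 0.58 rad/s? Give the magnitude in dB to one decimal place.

1.9 dB

|j0.58 + 0.77| = √(0.58² + 0.77²) = 0.964
|L(j0.58)| = 1.2 / 0.964 = 1.2448
20 log₁₀(1.2448) = 1.90 dB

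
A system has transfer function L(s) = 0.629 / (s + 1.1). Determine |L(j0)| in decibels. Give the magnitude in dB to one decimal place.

L(0) = 0.629 / 1.1 = 0.57182
20 log₁₀(0.57182) = -4.85 dB

-4.9 dB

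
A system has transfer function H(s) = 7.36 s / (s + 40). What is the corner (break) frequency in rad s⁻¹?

40 rad s⁻¹

The single real pole at s = −40 gives a corner at ω = 40 rad s⁻¹.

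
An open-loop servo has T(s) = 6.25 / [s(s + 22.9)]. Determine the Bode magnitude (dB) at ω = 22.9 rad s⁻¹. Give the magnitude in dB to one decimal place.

|j22.9 + 22.9| = √(22.9² + 22.9²) = 32.39
|j22.9| = 22.9
|T(j22.9)| = 6.25 / (32.39 × 22.9) = 0.0084274
20 log₁₀(0.0084274) = -41.49 dB

-41.5 dB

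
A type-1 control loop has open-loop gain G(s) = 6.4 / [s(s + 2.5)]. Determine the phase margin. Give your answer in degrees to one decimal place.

Gain crossover: |G(jω)| = 1 at ω ≈ 2 rad s⁻¹.
∠G(j2) = −90° − arctan(2/2.5) ≈ -128.65°
PM = 180° + (-128.65°) = 51.35°

51.4°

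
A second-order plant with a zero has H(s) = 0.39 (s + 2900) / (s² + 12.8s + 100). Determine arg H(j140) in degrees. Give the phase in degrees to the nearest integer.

∠(j140 + 2900) = arctan(140/2900) = 2.76°
∠[(j140)² + 12.8(j140) + 100] = ∠[-19500 + j1792] = 174.75°
∠H(j140) = 2.76° − 174.75° = -171.99°

-172°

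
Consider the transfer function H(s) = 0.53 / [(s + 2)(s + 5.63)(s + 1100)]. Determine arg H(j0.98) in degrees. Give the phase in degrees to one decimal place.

-36.0°

∠(j0.98 + 2) = arctan(0.98/2) = 26.10°
∠(j0.98 + 5.63) = arctan(0.98/5.63) = 9.87°
∠(j0.98 + 1100) = arctan(0.98/1100) = 0.05°
∠H(j0.98) = − (26.10° + 9.87° + 0.05°) = -36.03°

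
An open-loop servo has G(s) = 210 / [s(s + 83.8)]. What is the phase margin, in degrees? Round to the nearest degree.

88 deg

Gain crossover: |G(jω)| = 1 at ω ≈ 2.5 rad s⁻¹.
∠G(j2.5) = −90° − arctan(2.5/83.8) ≈ -91.71°
PM = 180° + (-91.71°) = 88.29°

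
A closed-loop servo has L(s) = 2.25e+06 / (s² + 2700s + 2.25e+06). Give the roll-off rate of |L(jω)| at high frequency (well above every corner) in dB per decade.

-40 dB/decade

With 0 zeros and 2 poles, the high-frequency asymptotic slope is 20 × (0 − 2) = -40 dB/decade.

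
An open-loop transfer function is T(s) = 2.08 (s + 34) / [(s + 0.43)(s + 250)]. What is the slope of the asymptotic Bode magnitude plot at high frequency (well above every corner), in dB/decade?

With 1 zero and 2 poles, the high-frequency asymptotic slope is 20 × (1 − 2) = -20 dB/decade.

-20 dB/decade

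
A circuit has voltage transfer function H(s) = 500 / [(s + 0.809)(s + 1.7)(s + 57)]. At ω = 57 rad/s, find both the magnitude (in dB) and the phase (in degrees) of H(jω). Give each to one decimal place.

|j57 + 0.809| = √(57² + 0.809²) = 57.01
|j57 + 1.7| = √(57² + 1.7²) = 57.03
|j57 + 57| = √(57² + 57²) = 80.61
|H(j57)| = 500 / (57.01 × 57.03 × 80.61) = 0.0019081
20 log₁₀(0.0019081) = -54.39 dB
∠(j57 + 0.809) = arctan(57/0.809) = 89.19°
∠(j57 + 1.7) = arctan(57/1.7) = 88.29°
∠(j57 + 57) = arctan(57/57) = 45.00°
∠H(j57) = − (89.19° + 88.29° + 45.00°) = -222.48°

|H| = -54.4 dB, ∠H = -222.5°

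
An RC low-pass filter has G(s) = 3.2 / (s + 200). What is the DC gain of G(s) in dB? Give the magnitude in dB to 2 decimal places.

G(0) = 3.2 / 200 = 0.016
20 log₁₀(0.016) = -35.918 dB

-35.92 dB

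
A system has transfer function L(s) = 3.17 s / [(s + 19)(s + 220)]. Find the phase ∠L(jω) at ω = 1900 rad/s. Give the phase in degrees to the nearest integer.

∠(j1900) = 90.00°
∠(j1900 + 19) = arctan(1900/19) = 89.43°
∠(j1900 + 220) = arctan(1900/220) = 83.40°
∠L(j1900) = 90.00° − (89.43° + 83.40°) = -82.82°

-83°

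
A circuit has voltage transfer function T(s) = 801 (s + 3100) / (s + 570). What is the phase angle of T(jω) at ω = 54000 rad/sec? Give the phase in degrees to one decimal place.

∠(j54000 + 3100) = arctan(54000/3100) = 86.71°
∠(j54000 + 570) = arctan(54000/570) = 89.40°
∠T(j54000) = 86.71° − 89.40° = -2.68°

-2.7°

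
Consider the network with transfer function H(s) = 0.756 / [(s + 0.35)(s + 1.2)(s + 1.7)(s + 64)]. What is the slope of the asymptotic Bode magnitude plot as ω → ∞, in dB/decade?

With 0 zeros and 4 poles, the high-frequency asymptotic slope is 20 × (0 − 4) = -80 dB/decade.

-80 dB/decade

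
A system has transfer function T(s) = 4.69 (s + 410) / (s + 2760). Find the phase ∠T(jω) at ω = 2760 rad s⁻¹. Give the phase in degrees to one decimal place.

∠(j2760 + 410) = arctan(2760/410) = 81.55°
∠(j2760 + 2760) = arctan(2760/2760) = 45.00°
∠T(j2760) = 81.55° − 45.00° = 36.55°

36.6°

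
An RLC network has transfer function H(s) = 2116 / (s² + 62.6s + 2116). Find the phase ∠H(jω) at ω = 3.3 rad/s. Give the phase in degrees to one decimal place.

∠[(j3.3)² + 62.6(j3.3) + 2116] = ∠[2105.1 + j206.58] = 5.60°
∠H(j3.3) = −5.60° = -5.60°

-5.6 deg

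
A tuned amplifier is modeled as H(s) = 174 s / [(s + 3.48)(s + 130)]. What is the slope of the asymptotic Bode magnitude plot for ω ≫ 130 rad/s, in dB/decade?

With 1 zero and 2 poles, the high-frequency asymptotic slope is 20 × (1 − 2) = -20 dB/decade.

-20 dB/decade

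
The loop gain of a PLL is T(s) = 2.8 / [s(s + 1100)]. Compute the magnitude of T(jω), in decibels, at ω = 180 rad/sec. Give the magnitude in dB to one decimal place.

|j180 + 1100| = √(180² + 1100²) = 1115
|j180| = 180
|T(j180)| = 2.8 / (1115 × 180) = 1.3956e-05
20 log₁₀(1.3956e-05) = -97.10 dB

-97.1 dB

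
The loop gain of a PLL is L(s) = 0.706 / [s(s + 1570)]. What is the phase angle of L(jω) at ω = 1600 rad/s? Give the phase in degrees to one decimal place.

∠(j1600 + 1570) = arctan(1600/1570) = 45.54°
∠(j1600) = 90.00°
∠L(j1600) = − (45.54° + 90.00°) = -135.54°

-135.5 deg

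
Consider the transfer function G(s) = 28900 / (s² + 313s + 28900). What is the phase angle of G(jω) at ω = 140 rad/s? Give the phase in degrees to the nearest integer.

-78 deg

∠[(j140)² + 313(j140) + 28900] = ∠[9300 + j43820] = 78.02°
∠G(j140) = −78.02° = -78.02°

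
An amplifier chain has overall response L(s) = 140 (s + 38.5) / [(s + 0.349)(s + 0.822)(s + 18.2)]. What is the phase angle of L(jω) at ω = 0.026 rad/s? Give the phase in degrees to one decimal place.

∠(j0.026 + 38.5) = arctan(0.026/38.5) = 0.04°
∠(j0.026 + 0.349) = arctan(0.026/0.349) = 4.26°
∠(j0.026 + 0.822) = arctan(0.026/0.822) = 1.81°
∠(j0.026 + 18.2) = arctan(0.026/18.2) = 0.08°
∠L(j0.026) = 0.04° − (4.26° + 1.81° + 0.08°) = -6.12°

-6.1°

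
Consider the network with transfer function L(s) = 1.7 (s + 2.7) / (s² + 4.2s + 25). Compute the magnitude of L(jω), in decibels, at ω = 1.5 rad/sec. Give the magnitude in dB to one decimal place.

-13.1 dB

|j1.5 + 2.7| = √(1.5² + 2.7²) = 3.089
|(j1.5)² + 4.2(j1.5) + 25| = |22.75 + j6.3| = 23.61
|L(j1.5)| = 1.7 × 3.089 / 23.61 = 0.22243
20 log₁₀(0.22243) = -13.06 dB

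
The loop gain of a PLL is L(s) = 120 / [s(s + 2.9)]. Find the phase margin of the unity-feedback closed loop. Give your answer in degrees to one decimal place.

Gain crossover: |L(jω)| = 1 at ω ≈ 10.8 rad/s.
∠L(j10.8) = −90° − arctan(10.8/2.9) ≈ -164.92°
PM = 180° + (-164.92°) = 15.08°

15.1°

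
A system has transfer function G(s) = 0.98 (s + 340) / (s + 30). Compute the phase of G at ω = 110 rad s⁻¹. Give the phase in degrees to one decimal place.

∠(j110 + 340) = arctan(110/340) = 17.93°
∠(j110 + 30) = arctan(110/30) = 74.74°
∠G(j110) = 17.93° − 74.74° = -56.82°

-56.8°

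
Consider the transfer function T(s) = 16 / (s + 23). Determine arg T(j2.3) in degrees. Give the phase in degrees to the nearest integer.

-6°

∠(j2.3 + 23) = arctan(2.3/23) = 5.71°
∠T(j2.3) = −5.71° = -5.71°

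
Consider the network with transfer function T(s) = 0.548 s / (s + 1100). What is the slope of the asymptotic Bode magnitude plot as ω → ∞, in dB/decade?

0 dB/decade

With 1 zero and 1 pole, the high-frequency asymptotic slope is 20 × (1 − 1) = 0 dB/decade.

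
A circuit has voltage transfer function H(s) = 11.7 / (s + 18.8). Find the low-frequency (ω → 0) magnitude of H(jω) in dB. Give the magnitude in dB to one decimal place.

-4.1 dB

H(0) = 11.7 / 18.8 = 0.62234
20 log₁₀(0.62234) = -4.12 dB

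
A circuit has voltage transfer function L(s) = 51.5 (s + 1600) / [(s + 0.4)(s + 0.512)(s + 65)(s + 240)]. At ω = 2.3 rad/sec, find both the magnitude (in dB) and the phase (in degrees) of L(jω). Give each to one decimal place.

|j2.3 + 1600| = √(2.3² + 1600²) = 1600
|j2.3 + 0.4| = √(2.3² + 0.4²) = 2.335
|j2.3 + 0.512| = √(2.3² + 0.512²) = 2.356
|j2.3 + 65| = √(2.3² + 65²) = 65.04
|j2.3 + 240| = √(2.3² + 240²) = 240
|L(j2.3)| = 51.5 × 1600 / (2.335 × 2.356 × 65.04 × 240) = 0.95958
20 log₁₀(0.95958) = -0.36 dB
∠(j2.3 + 1600) = arctan(2.3/1600) = 0.08°
∠(j2.3 + 0.4) = arctan(2.3/0.4) = 80.13°
∠(j2.3 + 0.512) = arctan(2.3/0.512) = 77.45°
∠(j2.3 + 65) = arctan(2.3/65) = 2.03°
∠(j2.3 + 240) = arctan(2.3/240) = 0.55°
∠L(j2.3) = 0.08° − (80.13° + 77.45° + 2.03° + 0.55°) = -160.08°

|L| = -0.4 dB, ∠L = -160.1°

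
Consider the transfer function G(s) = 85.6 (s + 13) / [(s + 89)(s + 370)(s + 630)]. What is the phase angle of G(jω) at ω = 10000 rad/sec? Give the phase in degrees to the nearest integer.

∠(j10000 + 13) = arctan(10000/13) = 89.93°
∠(j10000 + 89) = arctan(10000/89) = 89.49°
∠(j10000 + 370) = arctan(10000/370) = 87.88°
∠(j10000 + 630) = arctan(10000/630) = 86.40°
∠G(j10000) = 89.93° − (89.49° + 87.88° + 86.40°) = -173.84°

-174 deg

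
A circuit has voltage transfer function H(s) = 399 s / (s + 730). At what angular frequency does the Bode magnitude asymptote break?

The single real pole at s = −730 gives a corner at ω = 730 rad s⁻¹.

730 rad s⁻¹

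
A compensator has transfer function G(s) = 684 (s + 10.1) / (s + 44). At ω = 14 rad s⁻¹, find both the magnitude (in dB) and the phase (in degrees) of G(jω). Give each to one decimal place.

|j14 + 10.1| = √(14² + 10.1²) = 17.26
|j14 + 44| = √(14² + 44²) = 46.17
|G(j14)| = 684 × 17.26 / 46.17 = 255.73
20 log₁₀(255.73) = 48.16 dB
∠(j14 + 10.1) = arctan(14/10.1) = 54.19°
∠(j14 + 44) = arctan(14/44) = 17.65°
∠G(j14) = 54.19° − 17.65° = 36.54°

|G| = 48.2 dB, ∠G = 36.5°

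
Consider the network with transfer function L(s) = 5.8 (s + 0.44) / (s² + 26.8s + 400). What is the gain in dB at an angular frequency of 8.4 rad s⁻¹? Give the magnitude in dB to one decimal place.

|j8.4 + 0.44| = √(8.4² + 0.44²) = 8.412
|(j8.4)² + 26.8(j8.4) + 400| = |329.44 + j225.12| = 399
|L(j8.4)| = 5.8 × 8.412 / 399 = 0.12227
20 log₁₀(0.12227) = -18.25 dB

-18.3 dB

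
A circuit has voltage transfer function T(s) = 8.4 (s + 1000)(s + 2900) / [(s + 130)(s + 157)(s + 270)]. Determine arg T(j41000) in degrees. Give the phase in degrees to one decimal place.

-94.7°

∠(j41000 + 1000) = arctan(41000/1000) = 88.60°
∠(j41000 + 2900) = arctan(41000/2900) = 85.95°
∠(j41000 + 130) = arctan(41000/130) = 89.82°
∠(j41000 + 157) = arctan(41000/157) = 89.78°
∠(j41000 + 270) = arctan(41000/270) = 89.62°
∠T(j41000) = 88.60° + 85.95° − (89.82° + 89.78° + 89.62°) = -94.66°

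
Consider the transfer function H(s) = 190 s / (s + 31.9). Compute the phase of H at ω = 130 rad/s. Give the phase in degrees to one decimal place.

∠(j130) = 90.00°
∠(j130 + 31.9) = arctan(130/31.9) = 76.21°
∠H(j130) = 90.00° − 76.21° = 13.79°

13.8°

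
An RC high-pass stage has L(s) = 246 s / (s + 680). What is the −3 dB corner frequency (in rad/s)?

For a single-pole high-pass, the −3 dB point is at the pole: ω = 680 rad/s.

680 rad/s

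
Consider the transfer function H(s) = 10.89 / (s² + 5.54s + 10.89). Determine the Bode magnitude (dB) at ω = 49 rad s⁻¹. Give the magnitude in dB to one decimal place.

-46.9 dB

|(j49)² + 5.54(j49) + 10.89| = |-2390.1 + j271.46| = 2405
|H(j49)| = 10.89 / 2405 = 0.0045272
20 log₁₀(0.0045272) = -46.88 dB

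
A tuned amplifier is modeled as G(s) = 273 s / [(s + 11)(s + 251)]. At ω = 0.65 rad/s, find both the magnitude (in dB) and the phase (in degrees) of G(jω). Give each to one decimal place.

|G| = -23.9 dB, ∠G = 86.5°

|j0.65| = 0.65
|j0.65 + 11| = √(0.65² + 11²) = 11.02
|j0.65 + 251| = √(0.65² + 251²) = 251
|G(j0.65)| = 273 × 0.65 / (11.02 × 251) = 0.064158
20 log₁₀(0.064158) = -23.85 dB
∠(j0.65) = 90.00°
∠(j0.65 + 11) = arctan(0.65/11) = 3.38°
∠(j0.65 + 251) = arctan(0.65/251) = 0.15°
∠G(j0.65) = 90.00° − (3.38° + 0.15°) = 86.47°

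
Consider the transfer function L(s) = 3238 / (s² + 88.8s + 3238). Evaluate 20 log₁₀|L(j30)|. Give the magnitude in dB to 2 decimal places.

|(j30)² + 88.8(j30) + 3238| = |2338 + j2664| = 3544
|L(j30)| = 3238 / 3544 = 0.91354
20 log₁₀(0.91354) = -0.785 dB

-0.79 dB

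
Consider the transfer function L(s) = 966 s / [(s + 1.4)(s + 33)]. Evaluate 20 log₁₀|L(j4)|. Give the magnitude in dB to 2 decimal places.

|j4| = 4
|j4 + 1.4| = √(4² + 1.4²) = 4.238
|j4 + 33| = √(4² + 33²) = 33.24
|L(j4)| = 966 × 4 / (4.238 × 33.24) = 27.429
20 log₁₀(27.429) = 28.764 dB

28.76 dB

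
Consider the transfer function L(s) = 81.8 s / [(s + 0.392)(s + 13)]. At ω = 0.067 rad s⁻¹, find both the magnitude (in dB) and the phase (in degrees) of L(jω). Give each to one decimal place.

|j0.067| = 0.067
|j0.067 + 0.392| = √(0.067² + 0.392²) = 0.3977
|j0.067 + 13| = √(0.067² + 13²) = 13
|L(j0.067)| = 81.8 × 0.067 / (0.3977 × 13) = 1.0601
20 log₁₀(1.0601) = 0.51 dB
∠(j0.067) = 90.00°
∠(j0.067 + 0.392) = arctan(0.067/0.392) = 9.70°
∠(j0.067 + 13) = arctan(0.067/13) = 0.30°
∠L(j0.067) = 90.00° − (9.70° + 0.30°) = 80.01°

|L| = 0.5 dB, ∠L = 80.0°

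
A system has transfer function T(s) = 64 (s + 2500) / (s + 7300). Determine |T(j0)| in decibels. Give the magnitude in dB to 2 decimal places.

T(0) = 64 × 2500 / 7300 = 21.918
20 log₁₀(21.918) = 26.816 dB

26.82 dB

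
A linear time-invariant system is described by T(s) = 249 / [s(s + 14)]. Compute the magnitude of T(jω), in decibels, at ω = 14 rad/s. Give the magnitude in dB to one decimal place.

|j14 + 14| = √(14² + 14²) = 19.8
|j14| = 14
|T(j14)| = 249 / (19.8 × 14) = 0.89831
20 log₁₀(0.89831) = -0.93 dB

-0.9 dB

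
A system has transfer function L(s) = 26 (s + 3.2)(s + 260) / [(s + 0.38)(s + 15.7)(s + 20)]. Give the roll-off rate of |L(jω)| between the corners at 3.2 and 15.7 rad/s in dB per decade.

In this band the factors already past their corner are: zero at 3.2, pole at 0.38; net slope = 0 dB/decade.

0 dB/decade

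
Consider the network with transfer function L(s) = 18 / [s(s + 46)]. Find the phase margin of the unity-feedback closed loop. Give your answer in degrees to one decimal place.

89.5°

Gain crossover: |L(jω)| = 1 at ω ≈ 0.391 rad/s.
∠L(j0.391) = −90° − arctan(0.391/46) ≈ -90.49°
PM = 180° + (-90.49°) = 89.51°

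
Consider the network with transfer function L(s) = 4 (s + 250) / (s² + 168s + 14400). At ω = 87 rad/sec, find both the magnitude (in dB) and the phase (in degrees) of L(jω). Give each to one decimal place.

|j87 + 250| = √(87² + 250²) = 264.7
|(j87)² + 168(j87) + 14400| = |6831 + j14616| = 1.613e+04
|L(j87)| = 4 × 264.7 / 1.613e+04 = 0.065629
20 log₁₀(0.065629) = -23.66 dB
∠(j87 + 250) = arctan(87/250) = 19.19°
∠[(j87)² + 168(j87) + 14400] = ∠[6831 + j14616] = 64.95°
∠L(j87) = 19.19° − 64.95° = -45.76°

|L| = -23.7 dB, ∠L = -45.8°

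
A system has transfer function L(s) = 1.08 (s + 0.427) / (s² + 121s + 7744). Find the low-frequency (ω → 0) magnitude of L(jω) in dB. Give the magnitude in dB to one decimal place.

-84.5 dB

L(0) = 1.08 × 0.427 / 7744 = 5.9551e-05
20 log₁₀(5.9551e-05) = -84.50 dB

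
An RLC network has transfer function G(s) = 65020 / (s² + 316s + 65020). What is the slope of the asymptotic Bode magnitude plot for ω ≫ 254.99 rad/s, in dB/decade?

With 0 zeros and 2 poles, the high-frequency asymptotic slope is 20 × (0 − 2) = -40 dB/decade.

-40 dB/decade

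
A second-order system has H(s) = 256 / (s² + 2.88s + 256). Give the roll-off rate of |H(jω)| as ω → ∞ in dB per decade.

-40 dB/decade

With 0 zeros and 2 poles, the high-frequency asymptotic slope is 20 × (0 − 2) = -40 dB/decade.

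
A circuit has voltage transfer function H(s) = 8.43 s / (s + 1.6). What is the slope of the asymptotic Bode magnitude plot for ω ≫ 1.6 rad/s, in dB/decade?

With 1 zero and 1 pole, the high-frequency asymptotic slope is 20 × (1 − 1) = 0 dB/decade.

0 dB/decade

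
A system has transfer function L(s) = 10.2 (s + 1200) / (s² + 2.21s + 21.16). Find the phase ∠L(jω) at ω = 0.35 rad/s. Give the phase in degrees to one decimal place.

∠(j0.35 + 1200) = arctan(0.35/1200) = 0.02°
∠[(j0.35)² + 2.21(j0.35) + 21.16] = ∠[21.038 + j0.7735] = 2.11°
∠L(j0.35) = 0.02° − 2.11° = -2.09°

-2.1 deg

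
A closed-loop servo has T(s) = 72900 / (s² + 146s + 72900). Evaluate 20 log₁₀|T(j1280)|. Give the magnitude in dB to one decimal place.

|(j1280)² + 146(j1280) + 72900| = |-1.5655e+06 + j1.8688e+05| = 1.577e+06
|T(j1280)| = 72900 / 1.577e+06 = 0.046238
20 log₁₀(0.046238) = -26.70 dB

-26.7 dB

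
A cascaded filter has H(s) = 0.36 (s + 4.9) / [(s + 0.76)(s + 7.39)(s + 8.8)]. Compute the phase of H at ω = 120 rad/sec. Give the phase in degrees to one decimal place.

-174.3°

∠(j120 + 4.9) = arctan(120/4.9) = 87.66°
∠(j120 + 0.76) = arctan(120/0.76) = 89.64°
∠(j120 + 7.39) = arctan(120/7.39) = 86.48°
∠(j120 + 8.8) = arctan(120/8.8) = 85.81°
∠H(j120) = 87.66° − (89.64° + 86.48° + 85.81°) = -174.26°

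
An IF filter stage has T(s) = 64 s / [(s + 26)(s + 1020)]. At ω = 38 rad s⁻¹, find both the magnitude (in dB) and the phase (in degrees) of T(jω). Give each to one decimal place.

|T| = -25.7 dB, ∠T = 32.2°

|j38| = 38
|j38 + 26| = √(38² + 26²) = 46.04
|j38 + 1020| = √(38² + 1020²) = 1021
|T(j38)| = 64 × 38 / (46.04 × 1021) = 0.051748
20 log₁₀(0.051748) = -25.72 dB
∠(j38) = 90.00°
∠(j38 + 26) = arctan(38/26) = 55.62°
∠(j38 + 1020) = arctan(38/1020) = 2.13°
∠T(j38) = 90.00° − (55.62° + 2.13°) = 32.25°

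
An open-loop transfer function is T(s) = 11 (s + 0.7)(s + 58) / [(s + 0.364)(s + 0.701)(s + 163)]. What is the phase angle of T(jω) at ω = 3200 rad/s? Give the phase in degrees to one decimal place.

∠(j3200 + 0.7) = arctan(3200/0.7) = 89.99°
∠(j3200 + 58) = arctan(3200/58) = 88.96°
∠(j3200 + 0.364) = arctan(3200/0.364) = 89.99°
∠(j3200 + 0.701) = arctan(3200/0.701) = 89.99°
∠(j3200 + 163) = arctan(3200/163) = 87.08°
∠T(j3200) = 89.99° + 88.96° − (89.99° + 89.99° + 87.08°) = -88.12°

-88.1°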